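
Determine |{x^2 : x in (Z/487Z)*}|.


For prime p, the number of non-zero quadratic residues is (p-1)/2.
= (487-1)/2
= 243

243


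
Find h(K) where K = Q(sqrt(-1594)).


K = Q(sqrt(-1594)). d mod 4 = 2, so D = disc(K) = 4d = -6376
h(K) equals the number of primitive reduced positive-definite forms (a, b, c) = a*x^2 + b*x*y + c*y^2 with b^2 - 4ac = D,
where reduced means |b| <= a <= c, with b >= 0 whenever |b| = a or a = c, and primitive means gcd(a, b, c) = 1.
Reduced forces 3a^2 <= |D| = 6376, so 1 <= a <= 46; b must have the parity of D, and c = (b^2 - D)/(4a) must be an integer >= a.
Enumerate a = 1..46, b in [-a, a]:
  a=1: (1, 0, 1594)  [1]
  a=2: (2, 0, 797)  [1]
  a=3..4: none
  a=5: (5, -2, 319), (5, 2, 319)  [2]
  a=6: none
  a=7: (7, -6, 229), (7, 6, 229)  [2]
  a=8..9: none
  a=10: (10, -8, 161), (10, 8, 161)  [2]
  a=11: (11, -2, 145), (11, 2, 145)  [2]
  a=12..13: none
  a=14: (14, -8, 115), (14, 8, 115)  [2]
  a=15..16: none
  a=17: (17, -4, 94), (17, 4, 94)  [2]
  a=18..21: none
  a=22: (22, -20, 77), (22, 20, 77)  [2]
  a=23: (23, -8, 70), (23, 8, 70)  [2]
  a=24: none
  a=25: (25, -18, 67), (25, 18, 67)  [2]
  a=26..28: none
  a=29: (29, -2, 55), (29, 2, 55)  [2]
  a=30: none
  a=31: (31, -14, 53), (31, 14, 53)  [2]
  a=32..33: none
  a=34: (34, -4, 47), (34, 4, 47)  [2]
  a=35: (35, -22, 49), (35, -8, 46), (35, 8, 46), (35, 22, 49)  [4]
  a=36: none
  a=37: (37, -32, 50), (37, 32, 50)  [2]
  a=38..40: none
  a=41: (41, -26, 43), (41, 26, 43)  [2]
  a=42..46: none
Total reduced forms: 1 + 1 + 2 + 2 + 2 + 2 + 2 + 2 + 2 + 2 + 2 + 2 + 2 + 2 + 4 + 2 + 2 = 34
h = 34

34


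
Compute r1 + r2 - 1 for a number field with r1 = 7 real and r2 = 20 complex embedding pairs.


By Dirichlet's unit theorem:
rank = r1 + r2 - 1
= 7 + 20 - 1
= 26

26


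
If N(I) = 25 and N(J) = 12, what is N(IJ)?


N(IJ) = N(I) * N(J)
= 25 * 12
= 300

300


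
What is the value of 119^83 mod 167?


p = 167 is prime and the exponent is (p-1)/2 = 83, so by Euler's criterion 119^83 = (119/167) = +1 or -1 mod 167.
Compute by square-and-multiply:
  83 = 64 + 16 + 2 + 1 (binary 1010011)
  Repeated squaring mod 167: 119^1 = 119, 119^2 = 133, 119^4 = 154, 119^8 = 2, 119^16 = 4, 119^32 = 16, 119^64 = 89
  119^83 = 119^64 * 119^16 * 119^2 * 119^1 = 89 * 4 * 133 * 119 mod 167
    89 * 4 = 356 = 22 mod 167
    22 * 133 = 2926 = 87 mod 167
    87 * 119 = 10353 = 166 mod 167
  119^83 = 166 mod 167
Result 166 = p - 1 = -1 mod 167: 119 is a quadratic non-residue mod 167. As a residue in [0, p-1] the value is 166.
119^83 mod 167 = 166

166


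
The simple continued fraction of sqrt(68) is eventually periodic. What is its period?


Run the CF algorithm for sqrt(68).
a_0 = floor(sqrt(68)) = 8; set m_0=0, q_0=1.
Recurrence: m' = q*a - m,  q' = (d - m'^2)/q,  a' = floor((a_0 + m')/q').
  step 1: m=8, q=4, a=4
  step 2: m=8, q=1, a=16
a_2 = 2*a_0 = 16, so the period closes here.
sqrt(68) = [8; 4, 16]
Period length = 2

2


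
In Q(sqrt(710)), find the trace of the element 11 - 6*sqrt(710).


Tr(a + b*sqrt(d)) = (a + b*sqrt(d)) + (a - b*sqrt(d)) = 2a
= 2 * (11)
= 22

22


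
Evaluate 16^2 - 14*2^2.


x^2 - d*y^2
= 16^2 - 14*2^2
= 256 - 56
= 200

200


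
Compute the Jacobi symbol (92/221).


Compute (92/221) via quadratic reciprocity:
  pull out 2: (2/221) = -1  (since 221 mod 8 = 5)
  pull out 2: (2/221) = -1  (since 221 mod 8 = 5)
  reciprocity: (23/221) -> +(221/23)
  reduce: (14/23)
  pull out 2: (2/23) = +1  (since 23 mod 8 = 7)
  reciprocity: (7/23) -> -(23/7)
  reduce: (2/7)
  pull out 2: (2/7) = +1  (since 7 mod 8 = 7)
  (1/7) = 1
Product of signs = -1

-1


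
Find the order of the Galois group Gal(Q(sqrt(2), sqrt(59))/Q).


The 2 square roots of distinct primes are multiplicatively independent over Q,
so [K:Q] = 2^2 and Gal(K/Q) is isomorphic to (Z/2Z)^2.
|Gal| = 2^2 = 4

4


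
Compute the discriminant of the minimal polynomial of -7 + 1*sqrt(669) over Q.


The element -7 + 1*sqrt(669) has minimal polynomial:
x^2 + 14*x - 620
Discriminant = (14)^2 - 4*(-620)
= 196 + 2480
= 2676

2676


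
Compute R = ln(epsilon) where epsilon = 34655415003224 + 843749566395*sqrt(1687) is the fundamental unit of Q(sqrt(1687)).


epsilon = 34655415003224 + 843749566395*sqrt(1687)
= 6.9311e+13
R = ln(6.9311e+13)
= 31.8696

31.8696


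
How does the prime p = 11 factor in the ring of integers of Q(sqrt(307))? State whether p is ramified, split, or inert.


K = Q(sqrt(307)). Since d mod 4 = 3, disc(K) = 1228.
Check p | disc: 1228 mod 11 = 7.
p does not divide disc. Compute Legendre symbol (d/p):
10^((11-1)/2) mod 11 = -1
(d/p) = -1, so p is inert: (p) stays prime with e=1, f=2, g=1.
Therefore p is inert.

inert


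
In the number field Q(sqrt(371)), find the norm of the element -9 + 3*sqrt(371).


N(a + b*sqrt(d)) = a^2 - d*b^2
= (-9)^2 - (371)*(3)^2
= 81 - 3339
= -3258

-3258


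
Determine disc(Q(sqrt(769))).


For K = Q(sqrt(d)) with d squarefree: disc(K) = d if d = 1 mod 4, and disc(K) = 4d if d = 2 or 3 mod 4.
Here d = 769, and d mod 4 = 1.
d = 1 mod 4 (O_K = Z[(1+sqrt(d))/2]), so disc(K) = d = 769

769


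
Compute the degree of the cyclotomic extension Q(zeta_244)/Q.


The degree equals Euler's totient phi(244).
244 = 2^2 * 61
phi(244) = 120

120


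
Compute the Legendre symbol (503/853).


p = 853 is prime, so compute (503/853) with the reciprocity algorithm (Jacobi-symbol steps: pull out 2s via (2/n), flip via reciprocity, reduce):
  reciprocity: (503/853) -> +(853/503)
  reduce: (350/503)
  pull out 2: (2/503) = +1  (since 503 mod 8 = 7)
  reciprocity: (175/503) -> -(503/175)
  reduce: (153/175)
  reciprocity: (153/175) -> +(175/153)
  reduce: (22/153)
  pull out 2: (2/153) = +1  (since 153 mod 8 = 1)
  reciprocity: (11/153) -> +(153/11)
  reduce: (10/11)
  pull out 2: (2/11) = -1  (since 11 mod 8 = 3)
  reciprocity: (5/11) -> +(11/5)
  reduce: (1/5)
  (1/5) = 1
Product of signs = 1
(503/853) = 1

1


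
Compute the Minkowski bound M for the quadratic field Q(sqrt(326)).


d = 326, d mod 4 = 2, so disc(K) = 4d = 1304; |disc(K)| = 1304
Real quadratic field, so n = 2, s = r2 = 0, r1 = 2
M = (n!/n^n) * (4/pi)^s * sqrt(|disc(K)|) = (2!/2^2) * (4/pi)^0 * sqrt(1304)
= 0.5 * 1.000000 * 36.110940
= 18.0555

18.0555


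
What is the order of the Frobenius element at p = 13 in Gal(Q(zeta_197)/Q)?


The Frobenius at p in Gal(Q(zeta_n)/Q) = (Z/nZ)* is the class of p, so its order is ord_197(13), the smallest k >= 1 with 13^k = 1 mod 197.
n = 197 = 197, phi(197) = 196; the order divides phi(n).
Divisors of 196: 1, 2, 4, 7, 14, 28, 49, 98, 196
Repeated squaring mod 197: 13^1 = 13, 13^2 = 169, 13^4 = 193, 13^8 = 16, 13^16 = 59, 13^32 = 132, 13^64 = 88, 13^128 = 61
Test divisors in increasing order:
  k=1: 13^1 = 13 mod 197
  k=2: 13^2 = 169 mod 197
  k=4: 13^4 = 193 mod 197
  k=7: 13^7 = 193 * 169 * 13 = 77 mod 197
  k=14: 13^14 = 16 * 193 * 169 = 19 mod 197
  k=28: 13^28 = 59 * 16 * 193 = 164 mod 197
  k=49: 13^49 = 132 * 59 * 13 = 183 mod 197
  k=98: 13^98 = 88 * 132 * 169 = 196 mod 197
  k=196: 13^196 = 61 * 88 * 193 = 1 mod 197  <- first divisor giving 1
Order = 196

196


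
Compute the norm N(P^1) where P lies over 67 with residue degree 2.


N(P^a) = p^(a*f)
= 67^(1*2)
= 67^2
= 4489

4489


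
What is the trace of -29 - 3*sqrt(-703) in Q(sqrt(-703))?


Tr(a + b*sqrt(d)) = (a + b*sqrt(d)) + (a - b*sqrt(d)) = 2a
= 2 * (-29)
= -58

-58


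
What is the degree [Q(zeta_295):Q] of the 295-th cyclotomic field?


The degree equals Euler's totient phi(295).
295 = 5 * 59
phi(295) = 232

232


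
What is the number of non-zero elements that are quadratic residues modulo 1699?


For prime p, the number of non-zero quadratic residues is (p-1)/2.
= (1699-1)/2
= 849

849


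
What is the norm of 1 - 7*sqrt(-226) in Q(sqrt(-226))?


N(a + b*sqrt(d)) = a^2 - d*b^2
= (1)^2 - (-226)*(-7)^2
= 1 + 11074
= 11075

11075


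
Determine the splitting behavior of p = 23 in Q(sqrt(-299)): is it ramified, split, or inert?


K = Q(sqrt(-299)). Since d mod 4 = 1, disc(K) = -299.
Check p | disc: -299 mod 23 = 0.
p divides disc, so p ramifies: (p) = P^2 with e=2, f=1, g=1.
Therefore p is ramified.

ramified


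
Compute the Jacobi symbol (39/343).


Compute (39/343) via quadratic reciprocity:
  reciprocity: (39/343) -> -(343/39)
  reduce: (31/39)
  reciprocity: (31/39) -> -(39/31)
  reduce: (8/31)
  pull out 2: (2/31) = +1  (since 31 mod 8 = 7)
  pull out 2: (2/31) = +1  (since 31 mod 8 = 7)
  pull out 2: (2/31) = +1  (since 31 mod 8 = 7)
  (1/31) = 1
Product of signs = 1

1


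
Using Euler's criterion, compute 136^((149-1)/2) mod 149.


p = 149 is prime and the exponent is (p-1)/2 = 74, so by Euler's criterion 136^74 = (136/149) = +1 or -1 mod 149.
Compute by square-and-multiply:
  74 = 64 + 8 + 2 (binary 1001010)
  Repeated squaring mod 149: 136^1 = 136, 136^2 = 20, 136^4 = 102, 136^8 = 123, 136^16 = 80, 136^32 = 142, 136^64 = 49
  136^74 = 136^64 * 136^8 * 136^2 = 49 * 123 * 20 mod 149
    49 * 123 = 6027 = 67 mod 149
    67 * 20 = 1340 = 148 mod 149
  136^74 = 148 mod 149
Result 148 = p - 1 = -1 mod 149: 136 is a quadratic non-residue mod 149. As a residue in [0, p-1] the value is 148.
136^74 mod 149 = 148

148


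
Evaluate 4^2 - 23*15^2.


x^2 - d*y^2
= 4^2 - 23*15^2
= 16 - 5175
= -5159

-5159


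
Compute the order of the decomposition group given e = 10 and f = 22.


|D_P| = e * f
= 10 * 22
= 220

220


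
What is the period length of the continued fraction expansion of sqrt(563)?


Run the CF algorithm for sqrt(563).
a_0 = floor(sqrt(563)) = 23; set m_0=0, q_0=1.
Recurrence: m' = q*a - m,  q' = (d - m'^2)/q,  a' = floor((a_0 + m')/q').
  step 1: m=23, q=34, a=1
  step 2: m=11, q=13, a=2
  step 3: m=15, q=26, a=1
  step 4: m=11, q=17, a=2
  step 5: m=23, q=2, a=23
  step 6: m=23, q=17, a=2
  step 7: m=11, q=26, a=1
  step 8: m=15, q=13, a=2
  step 9: m=11, q=34, a=1
  step 10: m=23, q=1, a=46
a_10 = 2*a_0 = 46, so the period closes here.
sqrt(563) = [23; 1, 2, 1, 2, 23, 2, 1, 2, 1, 46]
Period length = 10

10


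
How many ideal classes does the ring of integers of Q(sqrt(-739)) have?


K = Q(sqrt(-739)). d mod 4 = 1, so D = disc(K) = d = -739
h(K) equals the number of primitive reduced positive-definite forms (a, b, c) = a*x^2 + b*x*y + c*y^2 with b^2 - 4ac = D,
where reduced means |b| <= a <= c, with b >= 0 whenever |b| = a or a = c, and primitive means gcd(a, b, c) = 1.
Reduced forces 3a^2 <= |D| = 739, so 1 <= a <= 15; b must have the parity of D, and c = (b^2 - D)/(4a) must be an integer >= a.
Enumerate a = 1..15, b in [-a, a]:
  a=1: (1, 1, 185)  [1]
  a=2..4: none
  a=5: (5, -1, 37), (5, 1, 37)  [2]
  a=6..10: none
  a=11: (11, -3, 17), (11, 3, 17)  [2]
  a=12..15: none
Total reduced forms: 1 + 2 + 2 = 5
h = 5

5


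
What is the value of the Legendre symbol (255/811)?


p = 811 is prime, so compute (255/811) with the reciprocity algorithm (Jacobi-symbol steps: pull out 2s via (2/n), flip via reciprocity, reduce):
  reciprocity: (255/811) -> -(811/255)
  reduce: (46/255)
  pull out 2: (2/255) = +1  (since 255 mod 8 = 7)
  reciprocity: (23/255) -> -(255/23)
  reduce: (2/23)
  pull out 2: (2/23) = +1  (since 23 mod 8 = 7)
  (1/23) = 1
Product of signs = 1
(255/811) = 1

1


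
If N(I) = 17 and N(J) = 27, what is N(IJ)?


N(IJ) = N(I) * N(J)
= 17 * 27
= 459

459


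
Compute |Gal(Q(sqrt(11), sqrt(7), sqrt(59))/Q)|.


The 3 square roots of distinct primes are multiplicatively independent over Q,
so [K:Q] = 2^3 and Gal(K/Q) is isomorphic to (Z/2Z)^3.
|Gal| = 2^3 = 8

8


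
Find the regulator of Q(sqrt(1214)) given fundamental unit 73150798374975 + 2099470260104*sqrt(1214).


epsilon = 73150798374975 + 2099470260104*sqrt(1214)
= 1.4630e+14
R = ln(1.4630e+14)
= 32.6167

32.6167


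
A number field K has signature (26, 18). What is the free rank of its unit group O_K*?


By Dirichlet's unit theorem:
rank = r1 + r2 - 1
= 26 + 18 - 1
= 43

43


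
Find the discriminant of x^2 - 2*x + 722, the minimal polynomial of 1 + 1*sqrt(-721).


The element 1 + 1*sqrt(-721) has minimal polynomial:
x^2 - 2*x + 722
Discriminant = (-2)^2 - 4*(722)
= 4 - 2888
= -2884

-2884


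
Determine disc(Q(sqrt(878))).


For K = Q(sqrt(d)) with d squarefree: disc(K) = d if d = 1 mod 4, and disc(K) = 4d if d = 2 or 3 mod 4.
Here d = 878, and d mod 4 = 2.
d = 2 mod 4, not 1 (O_K = Z[sqrt(d)]), so disc(K) = 4d = 4 * (878) = 3512

3512


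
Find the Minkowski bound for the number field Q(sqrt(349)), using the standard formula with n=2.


d = 349, d mod 4 = 1, so disc(K) = d = 349; |disc(K)| = 349
Real quadratic field, so n = 2, s = r2 = 0, r1 = 2
M = (n!/n^n) * (4/pi)^s * sqrt(|disc(K)|) = (2!/2^2) * (4/pi)^0 * sqrt(349)
= 0.5 * 1.000000 * 18.681542
= 9.3408

9.3408


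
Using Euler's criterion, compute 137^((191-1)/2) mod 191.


p = 191 is prime and the exponent is (p-1)/2 = 95, so by Euler's criterion 137^95 = (137/191) = +1 or -1 mod 191.
Compute by square-and-multiply:
  95 = 64 + 16 + 8 + 4 + 2 + 1 (binary 1011111)
  Repeated squaring mod 191: 137^1 = 137, 137^2 = 51, 137^4 = 118, 137^8 = 172, 137^16 = 170, 137^32 = 59, 137^64 = 43
  137^95 = 137^64 * 137^16 * 137^8 * 137^4 * 137^2 * 137^1 = 43 * 170 * 172 * 118 * 51 * 137 mod 191
    43 * 170 = 7310 = 52 mod 191
    52 * 172 = 8944 = 158 mod 191
    158 * 118 = 18644 = 117 mod 191
    117 * 51 = 5967 = 46 mod 191
    46 * 137 = 6302 = 190 mod 191
  137^95 = 190 mod 191
Result 190 = p - 1 = -1 mod 191: 137 is a quadratic non-residue mod 191. As a residue in [0, p-1] the value is 190.
137^95 mod 191 = 190

190


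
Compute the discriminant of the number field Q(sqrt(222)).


For K = Q(sqrt(d)) with d squarefree: disc(K) = d if d = 1 mod 4, and disc(K) = 4d if d = 2 or 3 mod 4.
Here d = 222, and d mod 4 = 2.
d = 2 mod 4, not 1 (O_K = Z[sqrt(d)]), so disc(K) = 4d = 4 * (222) = 888

888


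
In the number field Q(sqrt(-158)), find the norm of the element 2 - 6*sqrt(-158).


N(a + b*sqrt(d)) = a^2 - d*b^2
= (2)^2 - (-158)*(-6)^2
= 4 + 5688
= 5692

5692


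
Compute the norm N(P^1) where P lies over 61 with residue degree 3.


N(P^a) = p^(a*f)
= 61^(1*3)
= 61^3
= 226981

226981


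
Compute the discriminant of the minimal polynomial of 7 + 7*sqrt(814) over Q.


The element 7 + 7*sqrt(814) has minimal polynomial:
x^2 - 14*x - 39837
Discriminant = (-14)^2 - 4*(-39837)
= 196 + 159348
= 159544

159544


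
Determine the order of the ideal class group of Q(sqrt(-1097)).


K = Q(sqrt(-1097)). d mod 4 = 3, so D = disc(K) = 4d = -4388
h(K) equals the number of primitive reduced positive-definite forms (a, b, c) = a*x^2 + b*x*y + c*y^2 with b^2 - 4ac = D,
where reduced means |b| <= a <= c, with b >= 0 whenever |b| = a or a = c, and primitive means gcd(a, b, c) = 1.
Reduced forces 3a^2 <= |D| = 4388, so 1 <= a <= 38; b must have the parity of D, and c = (b^2 - D)/(4a) must be an integer >= a.
Enumerate a = 1..38, b in [-a, a]:
  a=1: (1, 0, 1097)  [1]
  a=2: (2, 2, 549)  [1]
  a=3: (3, -2, 366), (3, 2, 366)  [2]
  a=4..5: none
  a=6: (6, -2, 183), (6, 2, 183)  [2]
  a=7: (7, -6, 158), (7, 6, 158)  [2]
  a=8: none
  a=9: (9, -2, 122), (9, 2, 122)  [2]
  a=10: none
  a=11: (11, -10, 102), (11, 10, 102)  [2]
  a=12..13: none
  a=14: (14, -6, 79), (14, 6, 79)  [2]
  a=15..16: none
  a=17: (17, -10, 66), (17, 10, 66)  [2]
  a=18: (18, -2, 61), (18, 2, 61)  [2]
  a=19: (19, -18, 62), (19, 18, 62)  [2]
  a=20: none
  a=21: (21, -20, 57), (21, -8, 53), (21, 8, 53), (21, 20, 57)  [4]
  a=22: (22, -10, 51), (22, 10, 51)  [2]
  a=23..26: none
  a=27: (27, -16, 43), (27, 16, 43)  [2]
  a=28: none
  a=29: (29, -22, 42), (29, 22, 42)  [2]
  a=30: none
  a=31: (31, -18, 38), (31, 18, 38)  [2]
  a=32: none
  a=33: (33, -32, 41), (33, -10, 34), (33, 10, 34), (33, 32, 41)  [4]
  a=34..38: none
Total reduced forms: 1 + 1 + 2 + 2 + 2 + 2 + 2 + 2 + 2 + 2 + 2 + 4 + 2 + 2 + 2 + 2 + 4 = 36
h = 36

36


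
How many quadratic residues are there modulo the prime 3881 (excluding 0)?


For prime p, the number of non-zero quadratic residues is (p-1)/2.
= (3881-1)/2
= 1940

1940


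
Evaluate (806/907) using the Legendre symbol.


p = 907 is prime, so compute (806/907) with the reciprocity algorithm (Jacobi-symbol steps: pull out 2s via (2/n), flip via reciprocity, reduce):
  pull out 2: (2/907) = -1  (since 907 mod 8 = 3)
  reciprocity: (403/907) -> -(907/403)
  reduce: (101/403)
  reciprocity: (101/403) -> +(403/101)
  reduce: (100/101)
  pull out 2: (2/101) = -1  (since 101 mod 8 = 5)
  pull out 2: (2/101) = -1  (since 101 mod 8 = 5)
  reciprocity: (25/101) -> +(101/25)
  reduce: (1/25)
  (1/25) = 1
Product of signs = 1
(806/907) = 1

1


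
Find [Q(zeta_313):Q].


The degree equals Euler's totient phi(313).
313 = 313
phi(313) = 312

312


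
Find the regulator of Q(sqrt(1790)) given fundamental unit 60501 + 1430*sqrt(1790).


epsilon = 60501 + 1430*sqrt(1790)
= 121002.0000
R = ln(121002.0000)
= 11.7036

11.7036


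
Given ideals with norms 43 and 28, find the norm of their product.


N(IJ) = N(I) * N(J)
= 43 * 28
= 1204

1204


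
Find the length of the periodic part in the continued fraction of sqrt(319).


Run the CF algorithm for sqrt(319).
a_0 = floor(sqrt(319)) = 17; set m_0=0, q_0=1.
Recurrence: m' = q*a - m,  q' = (d - m'^2)/q,  a' = floor((a_0 + m')/q').
  step 1: m=17, q=30, a=1
  step 2: m=13, q=5, a=6
  step 3: m=17, q=6, a=5
  step 4: m=13, q=25, a=1
  step 5: m=12, q=7, a=4
  step 6: m=16, q=9, a=3
  step 7: m=11, q=22, a=1
  step 8: m=11, q=9, a=3
  step 9: m=16, q=7, a=4
  step 10: m=12, q=25, a=1
  step 11: m=13, q=6, a=5
  step 12: m=17, q=5, a=6
  step 13: m=13, q=30, a=1
  step 14: m=17, q=1, a=34
a_14 = 2*a_0 = 34, so the period closes here.
sqrt(319) = [17; 1, 6, 5, 1, 4, 3, 1, 3, 4, 1, 5, 6, 1, 34]
Period length = 14

14


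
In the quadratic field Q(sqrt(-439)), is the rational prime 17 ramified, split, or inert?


K = Q(sqrt(-439)). Since d mod 4 = 1, disc(K) = -439.
Check p | disc: -439 mod 17 = 3.
p does not divide disc. Compute Legendre symbol (d/p):
3^((17-1)/2) mod 17 = -1
(d/p) = -1, so p is inert: (p) stays prime with e=1, f=2, g=1.
Therefore p is inert.

inert


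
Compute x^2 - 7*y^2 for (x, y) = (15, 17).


x^2 - d*y^2
= 15^2 - 7*17^2
= 225 - 2023
= -1798

-1798


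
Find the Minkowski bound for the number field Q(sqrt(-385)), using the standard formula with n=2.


d = -385, d mod 4 = 3, so disc(K) = 4d = -1540; |disc(K)| = 1540
Imaginary quadratic field, so n = 2, s = r2 = 1, r1 = 0
M = (n!/n^n) * (4/pi)^s * sqrt(|disc(K)|) = (2!/2^2) * (4/pi)^1 * sqrt(1540)
= 0.5 * 1.273240 * 39.242834
= 24.9828

24.9828


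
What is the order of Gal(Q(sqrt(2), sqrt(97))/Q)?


The 2 square roots of distinct primes are multiplicatively independent over Q,
so [K:Q] = 2^2 and Gal(K/Q) is isomorphic to (Z/2Z)^2.
|Gal| = 2^2 = 4

4


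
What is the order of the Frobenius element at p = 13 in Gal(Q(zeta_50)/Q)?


The Frobenius at p in Gal(Q(zeta_n)/Q) = (Z/nZ)* is the class of p, so its order is ord_50(13), the smallest k >= 1 with 13^k = 1 mod 50.
n = 50 = 2 * 5^2, phi(50) = 20; the order divides phi(n).
Divisors of 20: 1, 2, 4, 5, 10, 20
Repeated squaring mod 50: 13^1 = 13, 13^2 = 19, 13^4 = 11, 13^8 = 21, 13^16 = 41
Test divisors in increasing order:
  k=1: 13^1 = 13 mod 50
  k=2: 13^2 = 19 mod 50
  k=4: 13^4 = 11 mod 50
  k=5: 13^5 = 11 * 13 = 43 mod 50
  k=10: 13^10 = 21 * 19 = 49 mod 50
  k=20: 13^20 = 41 * 11 = 1 mod 50  <- first divisor giving 1
Order = 20

20


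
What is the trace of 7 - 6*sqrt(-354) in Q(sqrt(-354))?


Tr(a + b*sqrt(d)) = (a + b*sqrt(d)) + (a - b*sqrt(d)) = 2a
= 2 * (7)
= 14

14


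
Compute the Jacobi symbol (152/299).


Compute (152/299) via quadratic reciprocity:
  pull out 2: (2/299) = -1  (since 299 mod 8 = 3)
  pull out 2: (2/299) = -1  (since 299 mod 8 = 3)
  pull out 2: (2/299) = -1  (since 299 mod 8 = 3)
  reciprocity: (19/299) -> -(299/19)
  reduce: (14/19)
  pull out 2: (2/19) = -1  (since 19 mod 8 = 3)
  reciprocity: (7/19) -> -(19/7)
  reduce: (5/7)
  reciprocity: (5/7) -> +(7/5)
  reduce: (2/5)
  pull out 2: (2/5) = -1  (since 5 mod 8 = 5)
  (1/5) = 1
Product of signs = -1

-1


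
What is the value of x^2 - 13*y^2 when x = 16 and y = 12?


x^2 - d*y^2
= 16^2 - 13*12^2
= 256 - 1872
= -1616

-1616


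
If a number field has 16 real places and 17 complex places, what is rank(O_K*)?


By Dirichlet's unit theorem:
rank = r1 + r2 - 1
= 16 + 17 - 1
= 32

32


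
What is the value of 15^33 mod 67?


p = 67 is prime and the exponent is (p-1)/2 = 33, so by Euler's criterion 15^33 = (15/67) = +1 or -1 mod 67.
Compute by square-and-multiply:
  33 = 32 + 1 (binary 100001)
  Repeated squaring mod 67: 15^1 = 15, 15^2 = 24, 15^4 = 40, 15^8 = 59, 15^16 = 64, 15^32 = 9
  15^33 = 15^32 * 15^1 = 9 * 15 mod 67
    9 * 15 = 135 = 1 mod 67
  15^33 = 1 mod 67
Result 1: 15 is a quadratic residue mod 67.
15^33 mod 67 = 1

1


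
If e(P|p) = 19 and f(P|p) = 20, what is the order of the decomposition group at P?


|D_P| = e * f
= 19 * 20
= 380

380


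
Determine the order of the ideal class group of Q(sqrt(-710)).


K = Q(sqrt(-710)). d mod 4 = 2, so D = disc(K) = 4d = -2840
h(K) equals the number of primitive reduced positive-definite forms (a, b, c) = a*x^2 + b*x*y + c*y^2 with b^2 - 4ac = D,
where reduced means |b| <= a <= c, with b >= 0 whenever |b| = a or a = c, and primitive means gcd(a, b, c) = 1.
Reduced forces 3a^2 <= |D| = 2840, so 1 <= a <= 30; b must have the parity of D, and c = (b^2 - D)/(4a) must be an integer >= a.
Enumerate a = 1..30, b in [-a, a]:
  a=1: (1, 0, 710)  [1]
  a=2: (2, 0, 355)  [1]
  a=3: (3, -2, 237), (3, 2, 237)  [2]
  a=4: none
  a=5: (5, 0, 142)  [1]
  a=6: (6, -4, 119), (6, 4, 119)  [2]
  a=7: (7, -4, 102), (7, 4, 102)  [2]
  a=8: none
  a=9: (9, -2, 79), (9, 2, 79)  [2]
  a=10: (10, 0, 71)  [1]
  a=11: (11, -8, 66), (11, 8, 66)  [2]
  a=12..13: none
  a=14: (14, -4, 51), (14, 4, 51)  [2]
  a=15: (15, -10, 49), (15, 10, 49)  [2]
  a=16: none
  a=17: (17, -4, 42), (17, 4, 42)  [2]
  a=18: (18, -16, 43), (18, 16, 43)  [2]
  a=19..20: none
  a=21: (21, -10, 35), (21, -4, 34), (21, 4, 34), (21, 10, 35)  [4]
  a=22: (22, -8, 33), (22, 8, 33)  [2]
  a=23: (23, -14, 33), (23, 14, 33)  [2]
  a=24..26: none
  a=27: (27, -20, 30), (27, 20, 30)  [2]
  a=28..30: none
Total reduced forms: 1 + 1 + 2 + 1 + 2 + 2 + 2 + 1 + 2 + 2 + 2 + 2 + 2 + 4 + 2 + 2 + 2 = 32
h = 32

32


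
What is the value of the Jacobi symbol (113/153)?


Compute (113/153) via quadratic reciprocity:
  reciprocity: (113/153) -> +(153/113)
  reduce: (40/113)
  pull out 2: (2/113) = +1  (since 113 mod 8 = 1)
  pull out 2: (2/113) = +1  (since 113 mod 8 = 1)
  pull out 2: (2/113) = +1  (since 113 mod 8 = 1)
  reciprocity: (5/113) -> +(113/5)
  reduce: (3/5)
  reciprocity: (3/5) -> +(5/3)
  reduce: (2/3)
  pull out 2: (2/3) = -1  (since 3 mod 8 = 3)
  (1/3) = 1
Product of signs = -1

-1


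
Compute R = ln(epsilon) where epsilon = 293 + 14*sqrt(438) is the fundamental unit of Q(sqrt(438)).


epsilon = 293 + 14*sqrt(438)
= 585.9983
R = ln(585.9983)
= 6.3733

6.3733


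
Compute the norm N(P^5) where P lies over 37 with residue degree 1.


N(P^a) = p^(a*f)
= 37^(5*1)
= 37^5
= 69343957

69343957


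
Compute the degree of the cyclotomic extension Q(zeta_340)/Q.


The degree equals Euler's totient phi(340).
340 = 2^2 * 5 * 17
phi(340) = 128

128


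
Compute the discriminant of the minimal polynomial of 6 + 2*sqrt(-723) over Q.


The element 6 + 2*sqrt(-723) has minimal polynomial:
x^2 - 12*x + 2928
Discriminant = (-12)^2 - 4*(2928)
= 144 - 11712
= -11568

-11568


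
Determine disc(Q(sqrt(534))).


For K = Q(sqrt(d)) with d squarefree: disc(K) = d if d = 1 mod 4, and disc(K) = 4d if d = 2 or 3 mod 4.
Here d = 534, and d mod 4 = 2.
d = 2 mod 4, not 1 (O_K = Z[sqrt(d)]), so disc(K) = 4d = 4 * (534) = 2136

2136


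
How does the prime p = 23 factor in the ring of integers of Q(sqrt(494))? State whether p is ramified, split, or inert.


K = Q(sqrt(494)). Since d mod 4 = 2, disc(K) = 1976.
Check p | disc: 1976 mod 23 = 21.
p does not divide disc. Compute Legendre symbol (d/p):
11^((23-1)/2) mod 23 = -1
(d/p) = -1, so p is inert: (p) stays prime with e=1, f=2, g=1.
Therefore p is inert.

inert


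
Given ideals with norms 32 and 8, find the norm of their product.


N(IJ) = N(I) * N(J)
= 32 * 8
= 256

256


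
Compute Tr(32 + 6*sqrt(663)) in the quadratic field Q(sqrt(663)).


Tr(a + b*sqrt(d)) = (a + b*sqrt(d)) + (a - b*sqrt(d)) = 2a
= 2 * (32)
= 64

64


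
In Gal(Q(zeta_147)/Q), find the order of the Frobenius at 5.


The Frobenius at p in Gal(Q(zeta_n)/Q) = (Z/nZ)* is the class of p, so its order is ord_147(5), the smallest k >= 1 with 5^k = 1 mod 147.
n = 147 = 3 * 7^2, phi(147) = 84; the order divides phi(n).
Divisors of 84: 1, 2, 3, 4, 6, 7, 12, 14, 21, 28, 42, 84
Repeated squaring mod 147: 5^1 = 5, 5^2 = 25, 5^4 = 37, 5^8 = 46, 5^16 = 58, 5^32 = 130, 5^64 = 142
Test divisors in increasing order:
  k=1: 5^1 = 5 mod 147
  k=2: 5^2 = 25 mod 147
  k=3: 5^3 = 25 * 5 = 125 mod 147
  k=4: 5^4 = 37 mod 147
  k=6: 5^6 = 37 * 25 = 43 mod 147
  k=7: 5^7 = 37 * 25 * 5 = 68 mod 147
  k=12: 5^12 = 46 * 37 = 85 mod 147
  k=14: 5^14 = 46 * 37 * 25 = 67 mod 147
  k=21: 5^21 = 58 * 37 * 5 = 146 mod 147
  k=28: 5^28 = 58 * 46 * 37 = 79 mod 147
  k=42: 5^42 = 130 * 46 * 25 = 1 mod 147  <- first divisor giving 1
Order = 42

42


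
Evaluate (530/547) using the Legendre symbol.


p = 547 is prime, so compute (530/547) with the reciprocity algorithm (Jacobi-symbol steps: pull out 2s via (2/n), flip via reciprocity, reduce):
  pull out 2: (2/547) = -1  (since 547 mod 8 = 3)
  reciprocity: (265/547) -> +(547/265)
  reduce: (17/265)
  reciprocity: (17/265) -> +(265/17)
  reduce: (10/17)
  pull out 2: (2/17) = +1  (since 17 mod 8 = 1)
  reciprocity: (5/17) -> +(17/5)
  reduce: (2/5)
  pull out 2: (2/5) = -1  (since 5 mod 8 = 5)
  (1/5) = 1
Product of signs = 1
(530/547) = 1

1


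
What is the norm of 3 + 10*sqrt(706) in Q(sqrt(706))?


N(a + b*sqrt(d)) = a^2 - d*b^2
= (3)^2 - (706)*(10)^2
= 9 - 70600
= -70591

-70591


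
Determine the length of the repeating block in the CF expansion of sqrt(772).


Run the CF algorithm for sqrt(772).
a_0 = floor(sqrt(772)) = 27; set m_0=0, q_0=1.
Recurrence: m' = q*a - m,  q' = (d - m'^2)/q,  a' = floor((a_0 + m')/q').
  step 1: m=27, q=43, a=1
  step 2: m=16, q=12, a=3
  step 3: m=20, q=31, a=1
  step 4: m=11, q=21, a=1
  step 5: m=10, q=32, a=1
  step 6: m=22, q=9, a=5
  step 7: m=23, q=27, a=1
  step 8: m=4, q=28, a=1
  step 9: m=24, q=7, a=7
  step 10: m=25, q=21, a=2
  step 11: m=17, q=23, a=1
  step 12: m=6, q=32, a=1
  step 13: m=26, q=3, a=17
  step 14: m=25, q=49, a=1
  step 15: m=24, q=4, a=12
  step 16: m=24, q=49, a=1
  step 17: m=25, q=3, a=17
  step 18: m=26, q=32, a=1
  step 19: m=6, q=23, a=1
  step 20: m=17, q=21, a=2
  step 21: m=25, q=7, a=7
  step 22: m=24, q=28, a=1
  step 23: m=4, q=27, a=1
  step 24: m=23, q=9, a=5
  step 25: m=22, q=32, a=1
  step 26: m=10, q=21, a=1
  step 27: m=11, q=31, a=1
  step 28: m=20, q=12, a=3
  step 29: m=16, q=43, a=1
  step 30: m=27, q=1, a=54
a_30 = 2*a_0 = 54, so the period closes here.
sqrt(772) = [27; 1, 3, 1, 1, 1, 5, 1, 1, 7, 2, 1, 1, 17, 1, 12, 1, 17, 1, 1, 2, 7, 1, 1, 5, 1, 1, 1, 3, 1, 54]
Period length = 30

30


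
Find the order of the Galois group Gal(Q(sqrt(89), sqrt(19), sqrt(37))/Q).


The 3 square roots of distinct primes are multiplicatively independent over Q,
so [K:Q] = 2^3 and Gal(K/Q) is isomorphic to (Z/2Z)^3.
|Gal| = 2^3 = 8

8


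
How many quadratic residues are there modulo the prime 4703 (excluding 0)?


For prime p, the number of non-zero quadratic residues is (p-1)/2.
= (4703-1)/2
= 2351

2351


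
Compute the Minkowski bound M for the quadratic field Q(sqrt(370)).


d = 370, d mod 4 = 2, so disc(K) = 4d = 1480; |disc(K)| = 1480
Real quadratic field, so n = 2, s = r2 = 0, r1 = 2
M = (n!/n^n) * (4/pi)^s * sqrt(|disc(K)|) = (2!/2^2) * (4/pi)^0 * sqrt(1480)
= 0.5 * 1.000000 * 38.470768
= 19.2354

19.2354


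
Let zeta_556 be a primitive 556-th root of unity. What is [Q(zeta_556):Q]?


The degree equals Euler's totient phi(556).
556 = 2^2 * 139
phi(556) = 276

276


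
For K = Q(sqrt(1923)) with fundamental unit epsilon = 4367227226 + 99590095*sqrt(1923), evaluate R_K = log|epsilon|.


epsilon = 4367227226 + 99590095*sqrt(1923)
= 8.7345e+09
R = ln(8.7345e+09)
= 22.8905

22.8905


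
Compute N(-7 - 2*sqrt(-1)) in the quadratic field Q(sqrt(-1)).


N(a + b*sqrt(d)) = a^2 - d*b^2
= (-7)^2 - (-1)*(-2)^2
= 49 + 4
= 53

53


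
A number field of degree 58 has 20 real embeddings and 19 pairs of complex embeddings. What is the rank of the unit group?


By Dirichlet's unit theorem:
rank = r1 + r2 - 1
= 20 + 19 - 1
= 38

38


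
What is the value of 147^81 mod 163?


p = 163 is prime and the exponent is (p-1)/2 = 81, so by Euler's criterion 147^81 = (147/163) = +1 or -1 mod 163.
Compute by square-and-multiply:
  81 = 64 + 16 + 1 (binary 1010001)
  Repeated squaring mod 163: 147^1 = 147, 147^2 = 93, 147^4 = 10, 147^8 = 100, 147^16 = 57, 147^32 = 152, 147^64 = 121
  147^81 = 147^64 * 147^16 * 147^1 = 121 * 57 * 147 mod 163
    121 * 57 = 6897 = 51 mod 163
    51 * 147 = 7497 = 162 mod 163
  147^81 = 162 mod 163
Result 162 = p - 1 = -1 mod 163: 147 is a quadratic non-residue mod 163. As a residue in [0, p-1] the value is 162.
147^81 mod 163 = 162

162


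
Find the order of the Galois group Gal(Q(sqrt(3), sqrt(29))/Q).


The 2 square roots of distinct primes are multiplicatively independent over Q,
so [K:Q] = 2^2 and Gal(K/Q) is isomorphic to (Z/2Z)^2.
|Gal| = 2^2 = 4

4


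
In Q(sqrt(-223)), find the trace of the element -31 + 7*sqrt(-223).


Tr(a + b*sqrt(d)) = (a + b*sqrt(d)) + (a - b*sqrt(d)) = 2a
= 2 * (-31)
= -62

-62


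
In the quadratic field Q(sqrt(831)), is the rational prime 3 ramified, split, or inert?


K = Q(sqrt(831)). Since d mod 4 = 3, disc(K) = 3324.
Check p | disc: 3324 mod 3 = 0.
p divides disc, so p ramifies: (p) = P^2 with e=2, f=1, g=1.
Therefore p is ramified.

ramified


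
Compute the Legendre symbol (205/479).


p = 479 is prime, so compute (205/479) with the reciprocity algorithm (Jacobi-symbol steps: pull out 2s via (2/n), flip via reciprocity, reduce):
  reciprocity: (205/479) -> +(479/205)
  reduce: (69/205)
  reciprocity: (69/205) -> +(205/69)
  reduce: (67/69)
  reciprocity: (67/69) -> +(69/67)
  reduce: (2/67)
  pull out 2: (2/67) = -1  (since 67 mod 8 = 3)
  (1/67) = 1
Product of signs = -1
(205/479) = -1

-1


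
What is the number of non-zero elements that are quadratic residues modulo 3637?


For prime p, the number of non-zero quadratic residues is (p-1)/2.
= (3637-1)/2
= 1818

1818


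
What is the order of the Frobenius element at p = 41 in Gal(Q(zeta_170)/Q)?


The Frobenius at p in Gal(Q(zeta_n)/Q) = (Z/nZ)* is the class of p, so its order is ord_170(41), the smallest k >= 1 with 41^k = 1 mod 170.
n = 170 = 2 * 5 * 17, phi(170) = 64; the order divides phi(n).
Divisors of 64: 1, 2, 4, 8, 16, 32, 64
Repeated squaring mod 170: 41^1 = 41, 41^2 = 151, 41^4 = 21, 41^8 = 101, 41^16 = 1, 41^32 = 1, 41^64 = 1
Test divisors in increasing order:
  k=1: 41^1 = 41 mod 170
  k=2: 41^2 = 151 mod 170
  k=4: 41^4 = 21 mod 170
  k=8: 41^8 = 101 mod 170
  k=16: 41^16 = 1 mod 170  <- first divisor giving 1
Order = 16

16


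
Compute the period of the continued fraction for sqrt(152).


Run the CF algorithm for sqrt(152).
a_0 = floor(sqrt(152)) = 12; set m_0=0, q_0=1.
Recurrence: m' = q*a - m,  q' = (d - m'^2)/q,  a' = floor((a_0 + m')/q').
  step 1: m=12, q=8, a=3
  step 2: m=12, q=1, a=24
a_2 = 2*a_0 = 24, so the period closes here.
sqrt(152) = [12; 3, 24]
Period length = 2

2


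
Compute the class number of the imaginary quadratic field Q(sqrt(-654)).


K = Q(sqrt(-654)). d mod 4 = 2, so D = disc(K) = 4d = -2616
h(K) equals the number of primitive reduced positive-definite forms (a, b, c) = a*x^2 + b*x*y + c*y^2 with b^2 - 4ac = D,
where reduced means |b| <= a <= c, with b >= 0 whenever |b| = a or a = c, and primitive means gcd(a, b, c) = 1.
Reduced forces 3a^2 <= |D| = 2616, so 1 <= a <= 29; b must have the parity of D, and c = (b^2 - D)/(4a) must be an integer >= a.
Enumerate a = 1..29, b in [-a, a]:
  a=1: (1, 0, 654)  [1]
  a=2: (2, 0, 327)  [1]
  a=3: (3, 0, 218)  [1]
  a=4: none
  a=5: (5, -2, 131), (5, 2, 131)  [2]
  a=6: (6, 0, 109)  [1]
  a=7: (7, -4, 94), (7, 4, 94)  [2]
  a=8..9: none
  a=10: (10, -8, 67), (10, 8, 67)  [2]
  a=11..12: none
  a=13: (13, -6, 51), (13, 6, 51)  [2]
  a=14: (14, -4, 47), (14, 4, 47)  [2]
  a=15: (15, -12, 46), (15, 12, 46)  [2]
  a=16: none
  a=17: (17, -6, 39), (17, 6, 39)  [2]
  a=18: none
  a=19: (19, -14, 37), (19, 14, 37)  [2]
  a=20: none
  a=21: (21, -18, 35), (21, 18, 35)  [2]
  a=22: none
  a=23: (23, -12, 30), (23, 12, 30)  [2]
  a=24: none
  a=25: (25, -22, 31), (25, 22, 31)  [2]
  a=26: (26, -20, 29), (26, 20, 29)  [2]
  a=27..29: none
Total reduced forms: 1 + 1 + 1 + 2 + 1 + 2 + 2 + 2 + 2 + 2 + 2 + 2 + 2 + 2 + 2 + 2 = 28
h = 28

28


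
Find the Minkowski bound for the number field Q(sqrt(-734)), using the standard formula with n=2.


d = -734, d mod 4 = 2, so disc(K) = 4d = -2936; |disc(K)| = 2936
Imaginary quadratic field, so n = 2, s = r2 = 1, r1 = 0
M = (n!/n^n) * (4/pi)^s * sqrt(|disc(K)|) = (2!/2^2) * (4/pi)^1 * sqrt(2936)
= 0.5 * 1.273240 * 54.184869
= 34.4952

34.4952


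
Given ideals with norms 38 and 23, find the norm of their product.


N(IJ) = N(I) * N(J)
= 38 * 23
= 874

874


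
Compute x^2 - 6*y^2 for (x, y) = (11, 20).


x^2 - d*y^2
= 11^2 - 6*20^2
= 121 - 2400
= -2279

-2279


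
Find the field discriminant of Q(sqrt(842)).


For K = Q(sqrt(d)) with d squarefree: disc(K) = d if d = 1 mod 4, and disc(K) = 4d if d = 2 or 3 mod 4.
Here d = 842, and d mod 4 = 2.
d = 2 mod 4, not 1 (O_K = Z[sqrt(d)]), so disc(K) = 4d = 4 * (842) = 3368

3368


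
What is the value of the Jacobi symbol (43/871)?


Compute (43/871) via quadratic reciprocity:
  reciprocity: (43/871) -> -(871/43)
  reduce: (11/43)
  reciprocity: (11/43) -> -(43/11)
  reduce: (10/11)
  pull out 2: (2/11) = -1  (since 11 mod 8 = 3)
  reciprocity: (5/11) -> +(11/5)
  reduce: (1/5)
  (1/5) = 1
Product of signs = -1

-1


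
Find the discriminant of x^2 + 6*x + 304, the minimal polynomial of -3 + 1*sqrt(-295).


The element -3 + 1*sqrt(-295) has minimal polynomial:
x^2 + 6*x + 304
Discriminant = (6)^2 - 4*(304)
= 36 - 1216
= -1180

-1180


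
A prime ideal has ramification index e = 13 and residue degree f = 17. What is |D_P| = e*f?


|D_P| = e * f
= 13 * 17
= 221

221


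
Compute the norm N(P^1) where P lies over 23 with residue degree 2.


N(P^a) = p^(a*f)
= 23^(1*2)
= 23^2
= 529

529


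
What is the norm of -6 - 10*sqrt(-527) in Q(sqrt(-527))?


N(a + b*sqrt(d)) = a^2 - d*b^2
= (-6)^2 - (-527)*(-10)^2
= 36 + 52700
= 52736

52736


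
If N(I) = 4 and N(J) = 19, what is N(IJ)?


N(IJ) = N(I) * N(J)
= 4 * 19
= 76

76


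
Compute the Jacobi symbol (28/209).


Compute (28/209) via quadratic reciprocity:
  pull out 2: (2/209) = +1  (since 209 mod 8 = 1)
  pull out 2: (2/209) = +1  (since 209 mod 8 = 1)
  reciprocity: (7/209) -> +(209/7)
  reduce: (6/7)
  pull out 2: (2/7) = +1  (since 7 mod 8 = 7)
  reciprocity: (3/7) -> -(7/3)
  reduce: (1/3)
  (1/3) = 1
Product of signs = -1

-1


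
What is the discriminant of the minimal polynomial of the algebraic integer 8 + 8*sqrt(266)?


The element 8 + 8*sqrt(266) has minimal polynomial:
x^2 - 16*x - 16960
Discriminant = (-16)^2 - 4*(-16960)
= 256 + 67840
= 68096

68096


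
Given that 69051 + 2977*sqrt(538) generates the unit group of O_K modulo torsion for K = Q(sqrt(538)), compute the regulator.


epsilon = 69051 + 2977*sqrt(538)
= 138102.0000
R = ln(138102.0000)
= 11.8357

11.8357


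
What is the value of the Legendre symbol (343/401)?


p = 401 is prime, so compute (343/401) with the reciprocity algorithm (Jacobi-symbol steps: pull out 2s via (2/n), flip via reciprocity, reduce):
  reciprocity: (343/401) -> +(401/343)
  reduce: (58/343)
  pull out 2: (2/343) = +1  (since 343 mod 8 = 7)
  reciprocity: (29/343) -> +(343/29)
  reduce: (24/29)
  pull out 2: (2/29) = -1  (since 29 mod 8 = 5)
  pull out 2: (2/29) = -1  (since 29 mod 8 = 5)
  pull out 2: (2/29) = -1  (since 29 mod 8 = 5)
  reciprocity: (3/29) -> +(29/3)
  reduce: (2/3)
  pull out 2: (2/3) = -1  (since 3 mod 8 = 3)
  (1/3) = 1
Product of signs = 1
(343/401) = 1

1


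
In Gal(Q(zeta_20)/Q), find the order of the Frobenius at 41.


The Frobenius at p in Gal(Q(zeta_n)/Q) = (Z/nZ)* is the class of p, so its order is ord_20(41), the smallest k >= 1 with 41^k = 1 mod 20.
n = 20 = 2^2 * 5, phi(20) = 8; the order divides phi(n).
Divisors of 8: 1, 2, 4, 8
Repeated squaring mod 20: 41^1 = 1, 41^2 = 1, 41^4 = 1, 41^8 = 1
Test divisors in increasing order:
  k=1: 41^1 = 1 mod 20  <- first divisor giving 1
Order = 1

1


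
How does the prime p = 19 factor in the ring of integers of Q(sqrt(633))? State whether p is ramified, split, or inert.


K = Q(sqrt(633)). Since d mod 4 = 1, disc(K) = 633.
Check p | disc: 633 mod 19 = 6.
p does not divide disc. Compute Legendre symbol (d/p):
6^((19-1)/2) mod 19 = 1
(d/p) = 1, so p splits: (p) = P*P' with e=1, f=1, g=2.
Therefore p is split.

split


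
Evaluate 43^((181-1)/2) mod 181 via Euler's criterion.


p = 181 is prime and the exponent is (p-1)/2 = 90, so by Euler's criterion 43^90 = (43/181) = +1 or -1 mod 181.
Compute by square-and-multiply:
  90 = 64 + 16 + 8 + 2 (binary 1011010)
  Repeated squaring mod 181: 43^1 = 43, 43^2 = 39, 43^4 = 73, 43^8 = 80, 43^16 = 65, 43^32 = 62, 43^64 = 43
  43^90 = 43^64 * 43^16 * 43^8 * 43^2 = 43 * 65 * 80 * 39 mod 181
    43 * 65 = 2795 = 80 mod 181
    80 * 80 = 6400 = 65 mod 181
    65 * 39 = 2535 = 1 mod 181
  43^90 = 1 mod 181
Result 1: 43 is a quadratic residue mod 181.
43^90 mod 181 = 1

1


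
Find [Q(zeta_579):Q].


The degree equals Euler's totient phi(579).
579 = 3 * 193
phi(579) = 384

384


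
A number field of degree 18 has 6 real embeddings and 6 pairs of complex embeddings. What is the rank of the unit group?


By Dirichlet's unit theorem:
rank = r1 + r2 - 1
= 6 + 6 - 1
= 11

11


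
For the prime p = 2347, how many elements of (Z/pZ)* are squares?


For prime p, the number of non-zero quadratic residues is (p-1)/2.
= (2347-1)/2
= 1173

1173


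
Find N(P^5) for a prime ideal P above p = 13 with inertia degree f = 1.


N(P^a) = p^(a*f)
= 13^(5*1)
= 13^5
= 371293

371293


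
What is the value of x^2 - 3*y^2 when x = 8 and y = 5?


x^2 - d*y^2
= 8^2 - 3*5^2
= 64 - 75
= -11

-11


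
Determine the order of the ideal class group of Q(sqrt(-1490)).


K = Q(sqrt(-1490)). d mod 4 = 2, so D = disc(K) = 4d = -5960
h(K) equals the number of primitive reduced positive-definite forms (a, b, c) = a*x^2 + b*x*y + c*y^2 with b^2 - 4ac = D,
where reduced means |b| <= a <= c, with b >= 0 whenever |b| = a or a = c, and primitive means gcd(a, b, c) = 1.
Reduced forces 3a^2 <= |D| = 5960, so 1 <= a <= 44; b must have the parity of D, and c = (b^2 - D)/(4a) must be an integer >= a.
Enumerate a = 1..44, b in [-a, a]:
  a=1: (1, 0, 1490)  [1]
  a=2: (2, 0, 745)  [1]
  a=3: (3, -2, 497), (3, 2, 497)  [2]
  a=4: none
  a=5: (5, 0, 298)  [1]
  a=6: (6, -4, 249), (6, 4, 249)  [2]
  a=7: (7, -2, 213), (7, 2, 213)  [2]
  a=8: none
  a=9: (9, -4, 166), (9, 4, 166)  [2]
  a=10: (10, 0, 149)  [1]
  a=11..13: none
  a=14: (14, -12, 109), (14, 12, 109)  [2]
  a=15: (15, -10, 101), (15, 10, 101)  [2]
  a=16..17: none
  a=18: (18, -4, 83), (18, 4, 83)  [2]
  a=19: (19, -14, 81), (19, 14, 81)  [2]
  a=20: none
  a=21: (21, -16, 74), (21, -2, 71), (21, 2, 71), (21, 16, 74)  [4]
  a=22..26: none
  a=27: (27, -14, 57), (27, 14, 57)  [2]
  a=28..29: none
  a=30: (30, -20, 53), (30, 20, 53)  [2]
  a=31..34: none
  a=35: (35, -30, 49), (35, 30, 49)  [2]
  a=36: none
  a=37: (37, -16, 42), (37, 16, 42)  [2]
  a=38: (38, -24, 43), (38, 24, 43)  [2]
  a=39..41: none
  a=42: (42, -40, 45), (42, 40, 45)  [2]
  a=43..44: none
Total reduced forms: 1 + 1 + 2 + 1 + 2 + 2 + 2 + 1 + 2 + 2 + 2 + 2 + 4 + 2 + 2 + 2 + 2 + 2 + 2 = 36
h = 36

36
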